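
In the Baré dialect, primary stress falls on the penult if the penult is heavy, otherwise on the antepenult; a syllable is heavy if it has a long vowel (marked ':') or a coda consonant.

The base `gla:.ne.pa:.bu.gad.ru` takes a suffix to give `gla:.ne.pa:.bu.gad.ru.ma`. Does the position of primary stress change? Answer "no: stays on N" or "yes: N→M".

no: stays on 5

Base `gla:.ne.pa:.bu.gad.ru` (6 syllables):
  Weights: 4 bu L, 5 gad H, 6 ru L.
  The penult (syllable 5, gad) is heavy, so it takes stress.
  → primary stress on syllable 5.
Suffixed `gla:.ne.pa:.bu.gad.ru.ma` (7 syllables):
  Weights: 5 gad H, 6 ru L, 7 ma L.
  The penult (syllable 6, ru) is light, so stress falls on the antepenult (syllable 5, gad).
  → primary stress on syllable 5.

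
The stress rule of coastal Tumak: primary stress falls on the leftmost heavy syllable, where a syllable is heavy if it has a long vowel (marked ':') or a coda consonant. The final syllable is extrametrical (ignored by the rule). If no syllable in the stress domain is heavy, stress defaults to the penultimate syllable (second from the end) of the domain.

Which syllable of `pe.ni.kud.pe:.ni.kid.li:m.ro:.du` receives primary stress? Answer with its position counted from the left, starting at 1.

The final syllable (9, du) is extrametrical; the stress domain is syllables 1–8.
Weights: 1 pe L, 2 ni L, 3 kud H, 4 pe: H, 5 ni L, 6 kid H, 7 li:m H, 8 ro: H.
Heavy syllables in the domain: 3, 4, 6, 7, 8. The leftmost is syllable 3 (kud).
Primary stress: syllable 3 → pe.ni.ˈkud.pe:.ni.kid.li:m.ro:.du.

3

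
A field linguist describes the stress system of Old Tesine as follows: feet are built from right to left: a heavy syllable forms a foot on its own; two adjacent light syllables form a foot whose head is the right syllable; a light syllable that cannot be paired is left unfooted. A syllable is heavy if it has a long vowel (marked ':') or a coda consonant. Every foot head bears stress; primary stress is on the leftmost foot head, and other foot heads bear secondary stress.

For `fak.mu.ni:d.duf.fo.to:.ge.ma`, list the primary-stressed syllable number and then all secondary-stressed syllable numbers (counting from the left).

primary 1, secondary 3, 4, 6, 8

Weights: 1 fak H, 2 mu L, 3 ni:d H, 4 duf H, 5 fo L, 6 to: H, 7 ge L, 8 ma L.
Parse right to left (heavy = foot alone; LL = one foot; stranded L unfooted): (ˈfak) mu (ˈni:d) (ˈduf) fo (ˈto:) (ge.ˈma).
Foot heads: 1, 3, 4, 6, 8.
Primary stress on the leftmost head = syllable 1.
Secondary stress on 3, 4, 6, 8: ˈfak.mu.ˌni:d.ˌduf.fo.ˌto:.ge.ˌma.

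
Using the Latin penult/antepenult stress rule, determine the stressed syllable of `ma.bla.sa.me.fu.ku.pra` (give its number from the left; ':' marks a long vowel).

5

Classical Latin: stress the penult if heavy (long vowel or closed), else the antepenult.
Weights: 5 fu L, 6 ku L, 7 pra L.
The penult (syllable 6, ku) is light, so stress falls on the antepenult (syllable 5, fu).
Stress on syllable 5: ma.bla.sa.me.ˈfu.ku.pra.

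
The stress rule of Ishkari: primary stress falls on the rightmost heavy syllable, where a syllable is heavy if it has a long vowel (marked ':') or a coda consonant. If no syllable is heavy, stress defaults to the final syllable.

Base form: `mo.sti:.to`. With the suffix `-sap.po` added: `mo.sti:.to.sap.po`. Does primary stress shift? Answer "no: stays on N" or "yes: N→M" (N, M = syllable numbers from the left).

Base `mo.sti:.to` (3 syllables):
  Weights: 1 mo L, 2 sti: H, 3 to L.
  Heavy syllables in the domain: 2. The rightmost is syllable 2 (sti:).
  → primary stress on syllable 2.
Suffixed `mo.sti:.to.sap.po` (5 syllables):
  Weights: 1 mo L, 2 sti: H, 3 to L, 4 sap H, 5 po L.
  Heavy syllables in the domain: 2, 4. The rightmost is syllable 4 (sap).
  → primary stress on syllable 4.

yes: 2→4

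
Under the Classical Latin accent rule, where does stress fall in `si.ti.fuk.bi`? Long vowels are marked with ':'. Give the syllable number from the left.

Classical Latin: stress the penult if heavy (long vowel or closed), else the antepenult.
Weights: 2 ti L, 3 fuk H, 4 bi L.
The penult (syllable 3, fuk) is heavy, so it takes stress.
Stress on syllable 3: si.ti.ˈfuk.bi.

3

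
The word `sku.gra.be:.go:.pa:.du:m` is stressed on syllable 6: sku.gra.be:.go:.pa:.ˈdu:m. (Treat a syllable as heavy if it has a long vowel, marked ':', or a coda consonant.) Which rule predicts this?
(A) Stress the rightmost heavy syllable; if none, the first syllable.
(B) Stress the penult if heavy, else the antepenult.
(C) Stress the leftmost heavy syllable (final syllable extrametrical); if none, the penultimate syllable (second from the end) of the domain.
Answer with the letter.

Rule A → syllable 6 ✓.
Rule B → syllable 5 (observed: 6).
Rule C → syllable 3 (observed: 6).

A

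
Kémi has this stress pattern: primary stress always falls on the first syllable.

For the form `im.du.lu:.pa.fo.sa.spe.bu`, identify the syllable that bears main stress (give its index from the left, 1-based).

1

The word has 8 syllables; the first syllable is syllable 1 (im).
Primary stress: syllable 1 → ˈim.du.lu:.pa.fo.sa.spe.bu.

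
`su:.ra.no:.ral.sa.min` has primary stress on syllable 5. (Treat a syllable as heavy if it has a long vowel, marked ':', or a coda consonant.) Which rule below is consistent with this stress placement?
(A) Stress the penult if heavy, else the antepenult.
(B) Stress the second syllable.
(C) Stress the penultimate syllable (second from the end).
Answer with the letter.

Rule A → syllable 4 (observed: 5).
Rule B → syllable 2 (observed: 5).
Rule C → syllable 5 ✓.

C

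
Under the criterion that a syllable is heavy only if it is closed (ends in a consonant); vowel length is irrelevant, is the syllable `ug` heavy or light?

`ug`: short vowel, closed (coda /g/). Closed (coda /g/) → heavy.

heavy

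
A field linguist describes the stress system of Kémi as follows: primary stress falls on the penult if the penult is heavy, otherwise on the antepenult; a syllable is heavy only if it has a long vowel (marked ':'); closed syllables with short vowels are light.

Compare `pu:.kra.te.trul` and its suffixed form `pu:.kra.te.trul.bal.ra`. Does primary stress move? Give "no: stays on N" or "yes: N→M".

yes: 2→4

Base `pu:.kra.te.trul` (4 syllables):
  Weights: 2 kra L, 3 te L, 4 trul L.
  The penult (syllable 3, te) is light, so stress falls on the antepenult (syllable 2, kra).
  → primary stress on syllable 2.
Suffixed `pu:.kra.te.trul.bal.ra` (6 syllables):
  Weights: 4 trul L, 5 bal L, 6 ra L.
  The penult (syllable 5, bal) is light, so stress falls on the antepenult (syllable 4, trul).
  → primary stress on syllable 4.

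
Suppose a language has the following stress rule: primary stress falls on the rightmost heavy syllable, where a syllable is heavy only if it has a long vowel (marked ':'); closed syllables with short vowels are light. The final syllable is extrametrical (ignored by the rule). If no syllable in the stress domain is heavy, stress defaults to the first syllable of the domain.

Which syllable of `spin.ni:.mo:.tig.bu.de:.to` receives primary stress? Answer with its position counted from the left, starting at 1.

The final syllable (7, to) is extrametrical; the stress domain is syllables 1–6.
Weights: 1 spin L, 2 ni: H, 3 mo: H, 4 tig L, 5 bu L, 6 de: H.
Heavy syllables in the domain: 2, 3, 6. The rightmost is syllable 6 (de:).
Primary stress: syllable 6 → spin.ni:.mo:.tig.bu.ˈde:.to.

6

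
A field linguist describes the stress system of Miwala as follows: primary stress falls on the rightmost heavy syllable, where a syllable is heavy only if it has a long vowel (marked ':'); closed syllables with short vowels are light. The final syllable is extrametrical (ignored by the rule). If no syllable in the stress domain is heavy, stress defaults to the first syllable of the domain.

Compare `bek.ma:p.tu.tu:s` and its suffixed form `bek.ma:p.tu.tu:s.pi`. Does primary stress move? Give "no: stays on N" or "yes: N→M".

Base `bek.ma:p.tu.tu:s` (4 syllables):
  The final syllable (4, tu:s) is extrametrical; the stress domain is syllables 1–3.
  Weights: 1 bek L, 2 ma:p H, 3 tu L.
  Heavy syllables in the domain: 2. The rightmost is syllable 2 (ma:p).
  → primary stress on syllable 2.
Suffixed `bek.ma:p.tu.tu:s.pi` (5 syllables):
  The final syllable (5, pi) is extrametrical; the stress domain is syllables 1–4.
  Weights: 1 bek L, 2 ma:p H, 3 tu L, 4 tu:s H.
  Heavy syllables in the domain: 2, 4. The rightmost is syllable 4 (tu:s).
  → primary stress on syllable 4.

yes: 2→4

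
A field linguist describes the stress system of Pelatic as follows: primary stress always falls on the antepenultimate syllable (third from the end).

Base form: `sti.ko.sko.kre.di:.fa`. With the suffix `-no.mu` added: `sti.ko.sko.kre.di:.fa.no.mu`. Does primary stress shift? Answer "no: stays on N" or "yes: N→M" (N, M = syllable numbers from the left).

Base `sti.ko.sko.kre.di:.fa` (6 syllables):
  The word has 6 syllables; the antepenultimate syllable (third from the end) is syllable 4 (kre).
  → primary stress on syllable 4.
Suffixed `sti.ko.sko.kre.di:.fa.no.mu` (8 syllables):
  The word has 8 syllables; the antepenultimate syllable (third from the end) is syllable 6 (fa).
  → primary stress on syllable 6.

yes: 4→6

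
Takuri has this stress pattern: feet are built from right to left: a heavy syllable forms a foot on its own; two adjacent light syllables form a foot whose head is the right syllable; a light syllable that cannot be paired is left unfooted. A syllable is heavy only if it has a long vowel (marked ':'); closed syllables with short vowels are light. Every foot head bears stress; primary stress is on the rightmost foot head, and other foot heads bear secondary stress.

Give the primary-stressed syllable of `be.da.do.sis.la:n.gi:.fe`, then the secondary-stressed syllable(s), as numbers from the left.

primary 6, secondary 2, 4, 5

Weights: 1 be L, 2 da L, 3 do L, 4 sis L, 5 la:n H, 6 gi: H, 7 fe L.
Parse right to left (heavy = foot alone; LL = one foot; stranded L unfooted): (be.ˈda) (do.ˈsis) (ˈla:n) (ˈgi:) fe.
Foot heads: 2, 4, 5, 6.
Primary stress on the rightmost head = syllable 6.
Secondary stress on 2, 4, 5: be.ˌda.do.ˌsis.ˌla:n.ˈgi:.fe.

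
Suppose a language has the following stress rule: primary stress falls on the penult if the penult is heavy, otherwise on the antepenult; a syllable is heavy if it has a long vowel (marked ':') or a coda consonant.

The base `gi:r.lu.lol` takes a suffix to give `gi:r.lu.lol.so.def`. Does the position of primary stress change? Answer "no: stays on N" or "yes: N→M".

yes: 1→3

Base `gi:r.lu.lol` (3 syllables):
  Weights: 1 gi:r H, 2 lu L, 3 lol H.
  The penult (syllable 2, lu) is light, so stress falls on the antepenult (syllable 1, gi:r).
  → primary stress on syllable 1.
Suffixed `gi:r.lu.lol.so.def` (5 syllables):
  Weights: 3 lol H, 4 so L, 5 def H.
  The penult (syllable 4, so) is light, so stress falls on the antepenult (syllable 3, lol).
  → primary stress on syllable 3.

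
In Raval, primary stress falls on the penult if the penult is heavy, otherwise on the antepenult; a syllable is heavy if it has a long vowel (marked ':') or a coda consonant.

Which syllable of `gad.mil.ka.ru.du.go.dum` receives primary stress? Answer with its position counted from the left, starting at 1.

5

Weights: 5 du L, 6 go L, 7 dum H.
The penult (syllable 6, go) is light, so stress falls on the antepenult (syllable 5, du).
Primary stress: syllable 5 → gad.mil.ka.ru.ˈdu.go.dum.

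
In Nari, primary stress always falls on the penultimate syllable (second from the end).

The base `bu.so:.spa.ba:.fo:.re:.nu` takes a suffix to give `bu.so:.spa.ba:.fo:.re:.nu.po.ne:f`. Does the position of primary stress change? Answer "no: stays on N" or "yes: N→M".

Base `bu.so:.spa.ba:.fo:.re:.nu` (7 syllables):
  The word has 7 syllables; the penultimate syllable (second from the end) is syllable 6 (re:).
  → primary stress on syllable 6.
Suffixed `bu.so:.spa.ba:.fo:.re:.nu.po.ne:f` (9 syllables):
  The word has 9 syllables; the penultimate syllable (second from the end) is syllable 8 (po).
  → primary stress on syllable 8.

yes: 6→8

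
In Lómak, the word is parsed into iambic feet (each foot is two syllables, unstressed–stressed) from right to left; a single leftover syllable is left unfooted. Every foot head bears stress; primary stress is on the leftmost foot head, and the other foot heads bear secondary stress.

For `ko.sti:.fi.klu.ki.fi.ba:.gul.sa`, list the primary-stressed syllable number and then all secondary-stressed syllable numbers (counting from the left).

Parse right to left into iambic (σˈσ) feet: ko (sti:.ˈfi) (klu.ˈki) (fi.ˈba:) (gul.ˈsa). Syllable 1 is left unfooted.
Foot heads (stressed positions): 3, 5, 7, 9.
End Rule Leftmost: primary stress on the leftmost head = syllable 3.
Secondary stress on 5, 7, 9: ko.sti:.ˈfi.klu.ˌki.fi.ˌba:.gul.ˌsa.

primary 3, secondary 5, 7, 9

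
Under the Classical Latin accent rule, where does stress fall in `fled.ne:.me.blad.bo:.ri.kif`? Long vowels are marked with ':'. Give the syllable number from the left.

5

Classical Latin: stress the penult if heavy (long vowel or closed), else the antepenult.
Weights: 5 bo: H, 6 ri L, 7 kif H.
The penult (syllable 6, ri) is light, so stress falls on the antepenult (syllable 5, bo:).
Stress on syllable 5: fled.ne:.me.blad.ˈbo:.ri.kif.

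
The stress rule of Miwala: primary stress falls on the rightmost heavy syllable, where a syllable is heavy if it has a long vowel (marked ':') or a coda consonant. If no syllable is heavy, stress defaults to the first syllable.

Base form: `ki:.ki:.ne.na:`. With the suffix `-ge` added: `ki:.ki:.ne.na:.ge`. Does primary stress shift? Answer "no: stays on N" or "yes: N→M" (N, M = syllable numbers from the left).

no: stays on 4

Base `ki:.ki:.ne.na:` (4 syllables):
  Weights: 1 ki: H, 2 ki: H, 3 ne L, 4 na: H.
  Heavy syllables in the domain: 1, 2, 4. The rightmost is syllable 4 (na:).
  → primary stress on syllable 4.
Suffixed `ki:.ki:.ne.na:.ge` (5 syllables):
  Weights: 1 ki: H, 2 ki: H, 3 ne L, 4 na: H, 5 ge L.
  Heavy syllables in the domain: 1, 2, 4. The rightmost is syllable 4 (na:).
  → primary stress on syllable 4.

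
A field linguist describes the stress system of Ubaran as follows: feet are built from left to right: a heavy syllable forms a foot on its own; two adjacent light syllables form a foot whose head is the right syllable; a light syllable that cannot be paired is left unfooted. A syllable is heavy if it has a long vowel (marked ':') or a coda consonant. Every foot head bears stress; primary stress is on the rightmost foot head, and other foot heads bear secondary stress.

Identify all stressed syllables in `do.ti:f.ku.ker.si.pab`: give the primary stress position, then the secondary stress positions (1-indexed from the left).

Weights: 1 do L, 2 ti:f H, 3 ku L, 4 ker H, 5 si L, 6 pab H.
Parse left to right (heavy = foot alone; LL = one foot; stranded L unfooted): do (ˈti:f) ku (ˈker) si (ˈpab).
Foot heads: 2, 4, 6.
Primary stress on the rightmost head = syllable 6.
Secondary stress on 2, 4: do.ˌti:f.ku.ˌker.si.ˈpab.

primary 6, secondary 2, 4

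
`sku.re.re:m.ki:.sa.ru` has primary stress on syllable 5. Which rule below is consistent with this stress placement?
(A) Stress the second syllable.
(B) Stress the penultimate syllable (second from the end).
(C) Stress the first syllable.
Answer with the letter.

Rule A → syllable 2 (observed: 5).
Rule B → syllable 5 ✓.
Rule C → syllable 1 (observed: 5).

B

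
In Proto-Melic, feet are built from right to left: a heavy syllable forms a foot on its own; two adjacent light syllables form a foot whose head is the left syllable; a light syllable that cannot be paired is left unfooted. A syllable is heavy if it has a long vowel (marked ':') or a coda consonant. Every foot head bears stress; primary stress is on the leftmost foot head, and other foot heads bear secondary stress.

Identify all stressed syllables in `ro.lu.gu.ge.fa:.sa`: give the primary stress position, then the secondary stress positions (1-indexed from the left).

Weights: 1 ro L, 2 lu L, 3 gu L, 4 ge L, 5 fa: H, 6 sa L.
Parse right to left (heavy = foot alone; LL = one foot; stranded L unfooted): (ˈro.lu) (ˈgu.ge) (ˈfa:) sa.
Foot heads: 1, 3, 5.
Primary stress on the leftmost head = syllable 1.
Secondary stress on 3, 5: ˈro.lu.ˌgu.ge.ˌfa:.sa.

primary 1, secondary 3, 5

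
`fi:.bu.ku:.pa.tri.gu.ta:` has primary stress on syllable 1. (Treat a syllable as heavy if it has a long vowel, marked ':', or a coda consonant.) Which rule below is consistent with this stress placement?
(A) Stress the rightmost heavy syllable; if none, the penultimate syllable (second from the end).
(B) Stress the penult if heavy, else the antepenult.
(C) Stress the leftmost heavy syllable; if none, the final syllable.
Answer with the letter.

Rule A → syllable 7 (observed: 1).
Rule B → syllable 5 (observed: 1).
Rule C → syllable 1 ✓.

C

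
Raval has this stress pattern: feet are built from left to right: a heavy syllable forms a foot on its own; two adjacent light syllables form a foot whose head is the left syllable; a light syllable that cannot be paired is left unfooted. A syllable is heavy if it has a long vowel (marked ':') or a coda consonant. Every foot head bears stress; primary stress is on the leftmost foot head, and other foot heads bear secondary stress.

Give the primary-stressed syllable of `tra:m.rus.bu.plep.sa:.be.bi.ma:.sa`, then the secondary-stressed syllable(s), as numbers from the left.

Weights: 1 tra:m H, 2 rus H, 3 bu L, 4 plep H, 5 sa: H, 6 be L, 7 bi L, 8 ma: H, 9 sa L.
Parse left to right (heavy = foot alone; LL = one foot; stranded L unfooted): (ˈtra:m) (ˈrus) bu (ˈplep) (ˈsa:) (ˈbe.bi) (ˈma:) sa.
Foot heads: 1, 2, 4, 5, 6, 8.
Primary stress on the leftmost head = syllable 1.
Secondary stress on 2, 4, 5, 6, 8: ˈtra:m.ˌrus.bu.ˌplep.ˌsa:.ˌbe.bi.ˌma:.sa.

primary 1, secondary 2, 4, 5, 6, 8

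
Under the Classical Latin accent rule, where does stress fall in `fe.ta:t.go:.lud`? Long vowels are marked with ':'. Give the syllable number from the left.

Classical Latin: stress the penult if heavy (long vowel or closed), else the antepenult.
Weights: 2 ta:t H, 3 go: H, 4 lud H.
The penult (syllable 3, go:) is heavy, so it takes stress.
Stress on syllable 3: fe.ta:t.ˈgo:.lud.

3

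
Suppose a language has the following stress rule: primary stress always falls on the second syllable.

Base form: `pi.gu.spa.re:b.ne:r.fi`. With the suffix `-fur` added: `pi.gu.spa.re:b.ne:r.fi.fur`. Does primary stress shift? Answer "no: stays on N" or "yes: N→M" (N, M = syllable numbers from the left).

no: stays on 2

Base `pi.gu.spa.re:b.ne:r.fi` (6 syllables):
  The word has 6 syllables; the second syllable is syllable 2 (gu).
  → primary stress on syllable 2.
Suffixed `pi.gu.spa.re:b.ne:r.fi.fur` (7 syllables):
  The word has 7 syllables; the second syllable is syllable 2 (gu).
  → primary stress on syllable 2.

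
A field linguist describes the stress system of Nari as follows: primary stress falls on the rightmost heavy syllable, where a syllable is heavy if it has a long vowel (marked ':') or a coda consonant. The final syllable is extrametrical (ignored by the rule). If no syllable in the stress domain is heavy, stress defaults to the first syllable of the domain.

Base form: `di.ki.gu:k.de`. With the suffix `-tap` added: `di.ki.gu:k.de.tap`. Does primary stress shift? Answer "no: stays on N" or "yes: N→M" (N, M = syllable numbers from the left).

no: stays on 3

Base `di.ki.gu:k.de` (4 syllables):
  The final syllable (4, de) is extrametrical; the stress domain is syllables 1–3.
  Weights: 1 di L, 2 ki L, 3 gu:k H.
  Heavy syllables in the domain: 3. The rightmost is syllable 3 (gu:k).
  → primary stress on syllable 3.
Suffixed `di.ki.gu:k.de.tap` (5 syllables):
  The final syllable (5, tap) is extrametrical; the stress domain is syllables 1–4.
  Weights: 1 di L, 2 ki L, 3 gu:k H, 4 de L.
  Heavy syllables in the domain: 3. The rightmost is syllable 3 (gu:k).
  → primary stress on syllable 3.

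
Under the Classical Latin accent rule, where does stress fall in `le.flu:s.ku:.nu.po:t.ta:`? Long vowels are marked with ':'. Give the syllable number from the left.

Classical Latin: stress the penult if heavy (long vowel or closed), else the antepenult.
Weights: 4 nu L, 5 po:t H, 6 ta: H.
The penult (syllable 5, po:t) is heavy, so it takes stress.
Stress on syllable 5: le.flu:s.ku:.nu.ˈpo:t.ta:.

5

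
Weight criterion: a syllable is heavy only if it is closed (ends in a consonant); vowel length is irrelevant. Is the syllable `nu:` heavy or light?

`nu:`: long vowel, open (no coda). Open (no coda) → light.

light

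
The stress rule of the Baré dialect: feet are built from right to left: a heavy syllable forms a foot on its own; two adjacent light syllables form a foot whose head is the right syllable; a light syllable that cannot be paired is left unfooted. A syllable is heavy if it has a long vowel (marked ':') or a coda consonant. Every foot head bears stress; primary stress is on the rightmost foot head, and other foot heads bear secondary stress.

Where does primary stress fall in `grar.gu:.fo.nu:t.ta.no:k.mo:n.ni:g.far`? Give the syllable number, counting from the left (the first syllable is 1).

Weights: 1 grar H, 2 gu: H, 3 fo L, 4 nu:t H, 5 ta L, 6 no:k H, 7 mo:n H, 8 ni:g H, 9 far H.
Parse right to left (heavy = foot alone; LL = one foot; stranded L unfooted): (ˈgrar) (ˈgu:) fo (ˈnu:t) ta (ˈno:k) (ˈmo:n) (ˈni:g) (ˈfar).
Foot heads: 1, 2, 4, 6, 7, 8, 9.
Primary stress on the rightmost head = syllable 9.
Primary stress: syllable 9 → grar.gu:.fo.nu:t.ta.no:k.mo:n.ni:g.ˈfar.

9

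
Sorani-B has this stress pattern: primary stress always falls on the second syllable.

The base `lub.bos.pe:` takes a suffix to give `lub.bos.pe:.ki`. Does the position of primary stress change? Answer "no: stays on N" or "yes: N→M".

Base `lub.bos.pe:` (3 syllables):
  The word has 3 syllables; the second syllable is syllable 2 (bos).
  → primary stress on syllable 2.
Suffixed `lub.bos.pe:.ki` (4 syllables):
  The word has 4 syllables; the second syllable is syllable 2 (bos).
  → primary stress on syllable 2.

no: stays on 2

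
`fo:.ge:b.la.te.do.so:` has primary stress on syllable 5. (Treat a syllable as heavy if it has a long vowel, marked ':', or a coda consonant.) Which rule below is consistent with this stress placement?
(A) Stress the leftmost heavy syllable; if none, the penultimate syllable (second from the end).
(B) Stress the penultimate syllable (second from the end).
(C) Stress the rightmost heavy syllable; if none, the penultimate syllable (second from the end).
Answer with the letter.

B

Rule A → syllable 1 (observed: 5).
Rule B → syllable 5 ✓.
Rule C → syllable 6 (observed: 5).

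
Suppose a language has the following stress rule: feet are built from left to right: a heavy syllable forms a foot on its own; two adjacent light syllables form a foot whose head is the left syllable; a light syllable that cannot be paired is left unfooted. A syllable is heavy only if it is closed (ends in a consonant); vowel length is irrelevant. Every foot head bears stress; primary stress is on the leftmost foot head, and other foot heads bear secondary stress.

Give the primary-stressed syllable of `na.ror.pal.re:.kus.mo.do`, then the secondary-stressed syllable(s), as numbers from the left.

Weights: 1 na L, 2 ror H, 3 pal H, 4 re: L, 5 kus H, 6 mo L, 7 do L.
Parse left to right (heavy = foot alone; LL = one foot; stranded L unfooted): na (ˈror) (ˈpal) re: (ˈkus) (ˈmo.do).
Foot heads: 2, 3, 5, 6.
Primary stress on the leftmost head = syllable 2.
Secondary stress on 3, 5, 6: na.ˈror.ˌpal.re:.ˌkus.ˌmo.do.

primary 2, secondary 3, 5, 6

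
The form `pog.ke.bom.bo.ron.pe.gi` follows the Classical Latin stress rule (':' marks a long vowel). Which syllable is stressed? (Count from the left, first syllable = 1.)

5

Classical Latin: stress the penult if heavy (long vowel or closed), else the antepenult.
Weights: 5 ron H, 6 pe L, 7 gi L.
The penult (syllable 6, pe) is light, so stress falls on the antepenult (syllable 5, ron).
Stress on syllable 5: pog.ke.bom.bo.ˈron.pe.gi.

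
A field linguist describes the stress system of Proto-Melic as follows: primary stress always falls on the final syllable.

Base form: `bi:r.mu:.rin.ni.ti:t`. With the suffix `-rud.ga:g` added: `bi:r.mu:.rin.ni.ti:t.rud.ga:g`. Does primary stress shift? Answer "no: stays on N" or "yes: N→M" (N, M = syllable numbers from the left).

Base `bi:r.mu:.rin.ni.ti:t` (5 syllables):
  The word has 5 syllables; the final syllable is syllable 5 (ti:t).
  → primary stress on syllable 5.
Suffixed `bi:r.mu:.rin.ni.ti:t.rud.ga:g` (7 syllables):
  The word has 7 syllables; the final syllable is syllable 7 (ga:g).
  → primary stress on syllable 7.

yes: 5→7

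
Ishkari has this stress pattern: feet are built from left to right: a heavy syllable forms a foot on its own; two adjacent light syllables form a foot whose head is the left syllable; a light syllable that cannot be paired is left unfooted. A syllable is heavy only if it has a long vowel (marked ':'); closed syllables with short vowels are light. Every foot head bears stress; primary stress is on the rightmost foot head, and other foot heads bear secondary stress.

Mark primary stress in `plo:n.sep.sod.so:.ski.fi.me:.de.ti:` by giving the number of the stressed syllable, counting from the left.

9

Weights: 1 plo:n H, 2 sep L, 3 sod L, 4 so: H, 5 ski L, 6 fi L, 7 me: H, 8 de L, 9 ti: H.
Parse left to right (heavy = foot alone; LL = one foot; stranded L unfooted): (ˈplo:n) (ˈsep.sod) (ˈso:) (ˈski.fi) (ˈme:) de (ˈti:).
Foot heads: 1, 2, 4, 5, 7, 9.
Primary stress on the rightmost head = syllable 9.
Primary stress: syllable 9 → plo:n.sep.sod.so:.ski.fi.me:.de.ˈti:.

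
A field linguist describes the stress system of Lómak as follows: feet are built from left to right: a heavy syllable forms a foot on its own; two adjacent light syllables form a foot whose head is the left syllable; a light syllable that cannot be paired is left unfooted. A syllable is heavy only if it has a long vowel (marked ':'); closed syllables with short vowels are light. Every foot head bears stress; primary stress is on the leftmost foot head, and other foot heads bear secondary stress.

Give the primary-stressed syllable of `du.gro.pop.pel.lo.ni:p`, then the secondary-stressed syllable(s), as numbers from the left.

Weights: 1 du L, 2 gro L, 3 pop L, 4 pel L, 5 lo L, 6 ni:p H.
Parse left to right (heavy = foot alone; LL = one foot; stranded L unfooted): (ˈdu.gro) (ˈpop.pel) lo (ˈni:p).
Foot heads: 1, 3, 6.
Primary stress on the leftmost head = syllable 1.
Secondary stress on 3, 6: ˈdu.gro.ˌpop.pel.lo.ˌni:p.

primary 1, secondary 3, 6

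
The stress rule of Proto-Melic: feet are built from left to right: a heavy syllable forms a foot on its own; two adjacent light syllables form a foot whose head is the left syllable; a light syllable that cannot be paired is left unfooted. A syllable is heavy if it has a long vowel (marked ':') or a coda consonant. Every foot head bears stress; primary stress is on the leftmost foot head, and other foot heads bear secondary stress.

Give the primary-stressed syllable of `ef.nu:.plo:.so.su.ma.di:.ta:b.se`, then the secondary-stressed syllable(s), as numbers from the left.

primary 1, secondary 2, 3, 4, 7, 8

Weights: 1 ef H, 2 nu: H, 3 plo: H, 4 so L, 5 su L, 6 ma L, 7 di: H, 8 ta:b H, 9 se L.
Parse left to right (heavy = foot alone; LL = one foot; stranded L unfooted): (ˈef) (ˈnu:) (ˈplo:) (ˈso.su) ma (ˈdi:) (ˈta:b) se.
Foot heads: 1, 2, 3, 4, 7, 8.
Primary stress on the leftmost head = syllable 1.
Secondary stress on 2, 3, 4, 7, 8: ˈef.ˌnu:.ˌplo:.ˌso.su.ma.ˌdi:.ˌta:b.se.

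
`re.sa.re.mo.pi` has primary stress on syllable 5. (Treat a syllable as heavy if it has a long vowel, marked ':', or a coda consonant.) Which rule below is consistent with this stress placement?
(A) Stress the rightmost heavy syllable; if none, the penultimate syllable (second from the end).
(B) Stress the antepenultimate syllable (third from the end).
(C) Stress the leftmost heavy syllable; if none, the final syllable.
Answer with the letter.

C

Rule A → syllable 4 (observed: 5).
Rule B → syllable 3 (observed: 5).
Rule C → syllable 5 ✓.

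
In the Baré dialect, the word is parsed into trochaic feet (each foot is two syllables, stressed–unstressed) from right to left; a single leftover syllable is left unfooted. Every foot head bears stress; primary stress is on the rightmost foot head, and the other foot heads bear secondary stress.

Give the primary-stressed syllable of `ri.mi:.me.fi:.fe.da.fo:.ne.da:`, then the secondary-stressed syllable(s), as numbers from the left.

primary 8, secondary 2, 4, 6

Parse right to left into trochaic (ˈσσ) feet: ri (ˈmi:.me) (ˈfi:.fe) (ˈda.fo:) (ˈne.da:). Syllable 1 is left unfooted.
Foot heads (stressed positions): 2, 4, 6, 8.
End Rule Rightmost: primary stress on the rightmost head = syllable 8.
Secondary stress on 2, 4, 6: ri.ˌmi:.me.ˌfi:.fe.ˌda.fo:.ˈne.da:.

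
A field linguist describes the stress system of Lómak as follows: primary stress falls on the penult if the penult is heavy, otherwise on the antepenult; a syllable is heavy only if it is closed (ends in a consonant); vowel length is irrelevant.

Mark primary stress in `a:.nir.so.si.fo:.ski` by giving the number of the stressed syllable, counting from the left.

Weights: 4 si L, 5 fo: L, 6 ski L.
The penult (syllable 5, fo:) is light, so stress falls on the antepenult (syllable 4, si).
Primary stress: syllable 4 → a:.nir.so.ˈsi.fo:.ski.

4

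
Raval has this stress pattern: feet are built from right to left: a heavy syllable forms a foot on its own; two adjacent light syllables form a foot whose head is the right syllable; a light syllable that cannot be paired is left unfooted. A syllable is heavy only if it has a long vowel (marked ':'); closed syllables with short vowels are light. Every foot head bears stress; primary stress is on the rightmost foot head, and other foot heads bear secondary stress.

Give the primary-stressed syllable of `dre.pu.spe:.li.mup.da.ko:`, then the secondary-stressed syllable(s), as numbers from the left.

primary 7, secondary 2, 3, 6

Weights: 1 dre L, 2 pu L, 3 spe: H, 4 li L, 5 mup L, 6 da L, 7 ko: H.
Parse right to left (heavy = foot alone; LL = one foot; stranded L unfooted): (dre.ˈpu) (ˈspe:) li (mup.ˈda) (ˈko:).
Foot heads: 2, 3, 6, 7.
Primary stress on the rightmost head = syllable 7.
Secondary stress on 2, 3, 6: dre.ˌpu.ˌspe:.li.mup.ˌda.ˈko:.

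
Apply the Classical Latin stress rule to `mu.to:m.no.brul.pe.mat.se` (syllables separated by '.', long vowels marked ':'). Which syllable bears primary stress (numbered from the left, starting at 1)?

6

Classical Latin: stress the penult if heavy (long vowel or closed), else the antepenult.
Weights: 5 pe L, 6 mat H, 7 se L.
The penult (syllable 6, mat) is heavy, so it takes stress.
Stress on syllable 6: mu.to:m.no.brul.pe.ˈmat.se.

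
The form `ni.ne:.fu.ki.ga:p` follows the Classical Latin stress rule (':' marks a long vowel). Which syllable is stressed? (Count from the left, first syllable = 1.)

3

Classical Latin: stress the penult if heavy (long vowel or closed), else the antepenult.
Weights: 3 fu L, 4 ki L, 5 ga:p H.
The penult (syllable 4, ki) is light, so stress falls on the antepenult (syllable 3, fu).
Stress on syllable 3: ni.ne:.ˈfu.ki.ga:p.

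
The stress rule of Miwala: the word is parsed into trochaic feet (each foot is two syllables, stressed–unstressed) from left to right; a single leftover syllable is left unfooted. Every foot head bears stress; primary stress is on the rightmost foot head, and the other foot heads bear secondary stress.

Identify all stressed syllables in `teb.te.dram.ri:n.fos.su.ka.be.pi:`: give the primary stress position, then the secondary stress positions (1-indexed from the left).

Parse left to right into trochaic (ˈσσ) feet: (ˈteb.te) (ˈdram.ri:n) (ˈfos.su) (ˈka.be) pi:. Syllable 9 is left unfooted.
Foot heads (stressed positions): 1, 3, 5, 7.
End Rule Rightmost: primary stress on the rightmost head = syllable 7.
Secondary stress on 1, 3, 5: ˌteb.te.ˌdram.ri:n.ˌfos.su.ˈka.be.pi:.

primary 7, secondary 1, 3, 5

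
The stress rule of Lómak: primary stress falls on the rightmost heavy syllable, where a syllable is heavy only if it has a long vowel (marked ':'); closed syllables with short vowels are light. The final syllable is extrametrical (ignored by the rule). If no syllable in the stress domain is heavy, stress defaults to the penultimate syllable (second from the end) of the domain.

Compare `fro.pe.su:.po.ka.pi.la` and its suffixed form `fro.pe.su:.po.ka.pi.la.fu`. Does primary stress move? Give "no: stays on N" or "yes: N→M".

Base `fro.pe.su:.po.ka.pi.la` (7 syllables):
  The final syllable (7, la) is extrametrical; the stress domain is syllables 1–6.
  Weights: 1 fro L, 2 pe L, 3 su: H, 4 po L, 5 ka L, 6 pi L.
  Heavy syllables in the domain: 3. The rightmost is syllable 3 (su:).
  → primary stress on syllable 3.
Suffixed `fro.pe.su:.po.ka.pi.la.fu` (8 syllables):
  The final syllable (8, fu) is extrametrical; the stress domain is syllables 1–7.
  Weights: 1 fro L, 2 pe L, 3 su: H, 4 po L, 5 ka L, 6 pi L, 7 la L.
  Heavy syllables in the domain: 3. The rightmost is syllable 3 (su:).
  → primary stress on syllable 3.

no: stays on 3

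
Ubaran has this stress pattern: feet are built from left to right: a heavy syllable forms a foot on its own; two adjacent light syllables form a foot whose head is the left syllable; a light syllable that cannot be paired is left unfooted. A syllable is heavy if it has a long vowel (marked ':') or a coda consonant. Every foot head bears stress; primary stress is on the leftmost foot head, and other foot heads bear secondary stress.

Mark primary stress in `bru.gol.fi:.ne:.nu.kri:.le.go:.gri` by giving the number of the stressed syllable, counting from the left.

Weights: 1 bru L, 2 gol H, 3 fi: H, 4 ne: H, 5 nu L, 6 kri: H, 7 le L, 8 go: H, 9 gri L.
Parse left to right (heavy = foot alone; LL = one foot; stranded L unfooted): bru (ˈgol) (ˈfi:) (ˈne:) nu (ˈkri:) le (ˈgo:) gri.
Foot heads: 2, 3, 4, 6, 8.
Primary stress on the leftmost head = syllable 2.
Primary stress: syllable 2 → bru.ˈgol.fi:.ne:.nu.kri:.le.go:.gri.

2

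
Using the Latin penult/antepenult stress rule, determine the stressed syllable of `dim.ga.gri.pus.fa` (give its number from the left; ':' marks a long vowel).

4

Classical Latin: stress the penult if heavy (long vowel or closed), else the antepenult.
Weights: 3 gri L, 4 pus H, 5 fa L.
The penult (syllable 4, pus) is heavy, so it takes stress.
Stress on syllable 4: dim.ga.gri.ˈpus.fa.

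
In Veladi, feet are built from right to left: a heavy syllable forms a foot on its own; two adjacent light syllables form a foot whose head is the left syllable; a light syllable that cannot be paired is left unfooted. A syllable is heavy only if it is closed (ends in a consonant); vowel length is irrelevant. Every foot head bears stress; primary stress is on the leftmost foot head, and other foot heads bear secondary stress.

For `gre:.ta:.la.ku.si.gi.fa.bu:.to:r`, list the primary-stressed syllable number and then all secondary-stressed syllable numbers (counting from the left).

primary 1, secondary 3, 5, 7, 9

Weights: 1 gre: L, 2 ta: L, 3 la L, 4 ku L, 5 si L, 6 gi L, 7 fa L, 8 bu: L, 9 to:r H.
Parse right to left (heavy = foot alone; LL = one foot; stranded L unfooted): (ˈgre:.ta:) (ˈla.ku) (ˈsi.gi) (ˈfa.bu:) (ˈto:r).
Foot heads: 1, 3, 5, 7, 9.
Primary stress on the leftmost head = syllable 1.
Secondary stress on 3, 5, 7, 9: ˈgre:.ta:.ˌla.ku.ˌsi.gi.ˌfa.bu:.ˌto:r.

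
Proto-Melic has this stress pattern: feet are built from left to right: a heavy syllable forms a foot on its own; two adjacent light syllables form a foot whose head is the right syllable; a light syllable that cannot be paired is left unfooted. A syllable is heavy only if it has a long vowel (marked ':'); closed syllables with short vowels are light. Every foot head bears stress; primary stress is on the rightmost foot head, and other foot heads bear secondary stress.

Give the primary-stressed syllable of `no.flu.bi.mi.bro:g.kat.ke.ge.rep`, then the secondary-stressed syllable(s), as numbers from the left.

Weights: 1 no L, 2 flu L, 3 bi L, 4 mi L, 5 bro:g H, 6 kat L, 7 ke L, 8 ge L, 9 rep L.
Parse left to right (heavy = foot alone; LL = one foot; stranded L unfooted): (no.ˈflu) (bi.ˈmi) (ˈbro:g) (kat.ˈke) (ge.ˈrep).
Foot heads: 2, 4, 5, 7, 9.
Primary stress on the rightmost head = syllable 9.
Secondary stress on 2, 4, 5, 7: no.ˌflu.bi.ˌmi.ˌbro:g.kat.ˌke.ge.ˈrep.

primary 9, secondary 2, 4, 5, 7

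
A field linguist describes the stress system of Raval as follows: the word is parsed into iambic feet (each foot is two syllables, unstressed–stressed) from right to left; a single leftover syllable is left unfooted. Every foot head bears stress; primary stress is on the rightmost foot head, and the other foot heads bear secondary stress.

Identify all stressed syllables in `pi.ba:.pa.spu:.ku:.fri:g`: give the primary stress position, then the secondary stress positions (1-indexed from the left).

primary 6, secondary 2, 4

Parse right to left into iambic (σˈσ) feet: (pi.ˈba:) (pa.ˈspu:) (ku:.ˈfri:g).
Foot heads (stressed positions): 2, 4, 6.
End Rule Rightmost: primary stress on the rightmost head = syllable 6.
Secondary stress on 2, 4: pi.ˌba:.pa.ˌspu:.ku:.ˈfri:g.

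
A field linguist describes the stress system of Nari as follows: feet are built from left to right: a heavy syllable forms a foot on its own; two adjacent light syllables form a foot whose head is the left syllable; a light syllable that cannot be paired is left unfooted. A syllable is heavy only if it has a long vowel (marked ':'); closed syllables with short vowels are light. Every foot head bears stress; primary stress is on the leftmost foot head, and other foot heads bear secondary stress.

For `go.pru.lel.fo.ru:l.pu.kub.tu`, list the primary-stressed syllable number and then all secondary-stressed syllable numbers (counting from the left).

Weights: 1 go L, 2 pru L, 3 lel L, 4 fo L, 5 ru:l H, 6 pu L, 7 kub L, 8 tu L.
Parse left to right (heavy = foot alone; LL = one foot; stranded L unfooted): (ˈgo.pru) (ˈlel.fo) (ˈru:l) (ˈpu.kub) tu.
Foot heads: 1, 3, 5, 6.
Primary stress on the leftmost head = syllable 1.
Secondary stress on 3, 5, 6: ˈgo.pru.ˌlel.fo.ˌru:l.ˌpu.kub.tu.

primary 1, secondary 3, 5, 6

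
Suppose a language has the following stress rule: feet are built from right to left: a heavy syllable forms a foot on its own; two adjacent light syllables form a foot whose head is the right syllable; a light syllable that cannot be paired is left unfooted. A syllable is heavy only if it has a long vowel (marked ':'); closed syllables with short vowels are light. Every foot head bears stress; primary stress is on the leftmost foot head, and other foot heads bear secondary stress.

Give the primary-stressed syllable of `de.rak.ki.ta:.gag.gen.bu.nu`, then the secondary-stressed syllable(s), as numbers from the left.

Weights: 1 de L, 2 rak L, 3 ki L, 4 ta: H, 5 gag L, 6 gen L, 7 bu L, 8 nu L.
Parse right to left (heavy = foot alone; LL = one foot; stranded L unfooted): de (rak.ˈki) (ˈta:) (gag.ˈgen) (bu.ˈnu).
Foot heads: 3, 4, 6, 8.
Primary stress on the leftmost head = syllable 3.
Secondary stress on 4, 6, 8: de.rak.ˈki.ˌta:.gag.ˌgen.bu.ˌnu.

primary 3, secondary 4, 6, 8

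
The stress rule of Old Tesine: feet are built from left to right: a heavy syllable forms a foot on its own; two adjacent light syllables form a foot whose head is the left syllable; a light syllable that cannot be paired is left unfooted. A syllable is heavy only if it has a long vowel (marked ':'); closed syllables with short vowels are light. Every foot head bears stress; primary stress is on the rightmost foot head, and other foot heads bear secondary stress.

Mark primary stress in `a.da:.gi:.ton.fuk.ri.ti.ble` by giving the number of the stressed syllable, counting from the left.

6

Weights: 1 a L, 2 da: H, 3 gi: H, 4 ton L, 5 fuk L, 6 ri L, 7 ti L, 8 ble L.
Parse left to right (heavy = foot alone; LL = one foot; stranded L unfooted): a (ˈda:) (ˈgi:) (ˈton.fuk) (ˈri.ti) ble.
Foot heads: 2, 3, 4, 6.
Primary stress on the rightmost head = syllable 6.
Primary stress: syllable 6 → a.da:.gi:.ton.fuk.ˈri.ti.ble.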